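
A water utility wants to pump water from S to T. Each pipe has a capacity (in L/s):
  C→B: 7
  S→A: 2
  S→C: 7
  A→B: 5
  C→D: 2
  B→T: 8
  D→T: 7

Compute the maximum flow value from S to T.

9

Augment S→C→D→T: bottleneck 2. Total 2.
Augment S→C→B→T: bottleneck 5. Total 7.
Augment S→A→B→T: bottleneck 2. Total 9.
No augmenting path remains in the residual graph.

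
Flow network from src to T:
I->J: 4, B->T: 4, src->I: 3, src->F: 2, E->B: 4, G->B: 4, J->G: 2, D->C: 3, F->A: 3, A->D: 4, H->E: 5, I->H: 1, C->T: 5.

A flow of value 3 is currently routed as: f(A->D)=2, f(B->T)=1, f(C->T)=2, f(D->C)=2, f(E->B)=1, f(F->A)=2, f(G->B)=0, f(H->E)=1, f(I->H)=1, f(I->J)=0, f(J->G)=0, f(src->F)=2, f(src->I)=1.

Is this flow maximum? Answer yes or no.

Residual path src->I->J->G->B->T has bottleneck 2 > 0.
Pushing 2 along it raises the flow to 5, so the given flow is not maximum.

No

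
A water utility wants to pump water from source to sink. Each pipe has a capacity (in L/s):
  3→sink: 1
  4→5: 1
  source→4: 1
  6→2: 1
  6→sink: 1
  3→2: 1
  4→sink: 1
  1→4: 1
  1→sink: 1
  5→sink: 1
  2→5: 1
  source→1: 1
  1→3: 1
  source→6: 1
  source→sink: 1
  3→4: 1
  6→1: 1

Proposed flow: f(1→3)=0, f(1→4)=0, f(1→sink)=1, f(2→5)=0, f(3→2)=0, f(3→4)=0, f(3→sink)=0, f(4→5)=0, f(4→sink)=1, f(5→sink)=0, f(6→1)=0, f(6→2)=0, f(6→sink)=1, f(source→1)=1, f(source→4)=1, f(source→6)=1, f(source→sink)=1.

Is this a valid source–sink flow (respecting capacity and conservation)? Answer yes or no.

Every edge has 0 ≤ f(e) ≤ cap(e).
At each intermediate node, inflow equals outflow.

Yes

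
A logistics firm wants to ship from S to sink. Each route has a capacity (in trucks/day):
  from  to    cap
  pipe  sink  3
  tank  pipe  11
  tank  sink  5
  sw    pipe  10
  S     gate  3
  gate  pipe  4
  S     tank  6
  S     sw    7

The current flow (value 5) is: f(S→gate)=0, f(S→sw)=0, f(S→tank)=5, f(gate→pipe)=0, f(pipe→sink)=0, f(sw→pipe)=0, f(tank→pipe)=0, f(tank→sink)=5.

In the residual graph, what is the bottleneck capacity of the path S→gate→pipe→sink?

3

Residual capacities along the path: S→gate: 3, gate→pipe: 4, pipe→sink: 3.
Minimum is 3.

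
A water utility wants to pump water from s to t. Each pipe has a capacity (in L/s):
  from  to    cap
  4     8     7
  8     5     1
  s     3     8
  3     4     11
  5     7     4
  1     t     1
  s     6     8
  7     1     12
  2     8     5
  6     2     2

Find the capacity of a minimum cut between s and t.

Max flow = 1 (via 1 augmenting path).
In the residual at optimum, the set reachable from s is {2, 3, 4, 6, 8, s}.
Cut edges: 8→5 (cap 1). Sum = 1.

1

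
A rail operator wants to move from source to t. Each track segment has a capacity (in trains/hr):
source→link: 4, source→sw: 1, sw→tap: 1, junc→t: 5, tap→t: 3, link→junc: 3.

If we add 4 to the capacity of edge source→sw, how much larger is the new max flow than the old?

0

Original max flow = 4.
Even with extra capacity on source→sw, another cut of capacity 4 remains binding.
New max flow = 4. Increase = 0.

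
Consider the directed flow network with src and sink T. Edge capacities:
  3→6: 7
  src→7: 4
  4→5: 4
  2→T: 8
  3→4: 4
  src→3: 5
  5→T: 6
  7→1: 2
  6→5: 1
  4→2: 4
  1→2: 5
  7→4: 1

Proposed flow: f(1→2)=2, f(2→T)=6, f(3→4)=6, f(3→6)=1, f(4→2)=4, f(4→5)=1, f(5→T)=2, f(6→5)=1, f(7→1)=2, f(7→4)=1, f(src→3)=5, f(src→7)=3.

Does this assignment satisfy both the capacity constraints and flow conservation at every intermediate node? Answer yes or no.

Capacity violated on 3→4: flow 6 > capacity 4.

No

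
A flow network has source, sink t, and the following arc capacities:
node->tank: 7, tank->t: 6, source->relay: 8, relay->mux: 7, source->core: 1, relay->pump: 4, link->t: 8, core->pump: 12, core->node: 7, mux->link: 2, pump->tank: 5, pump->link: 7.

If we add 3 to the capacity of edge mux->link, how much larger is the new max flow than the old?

2

Original max flow = 7.
After raising cap(mux->link), augmenting paths through that edge carry 2 more units.
New max flow = 9. Increase = 2.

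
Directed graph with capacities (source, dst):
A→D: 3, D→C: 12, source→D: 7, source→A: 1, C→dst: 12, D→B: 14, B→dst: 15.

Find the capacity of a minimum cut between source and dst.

Max flow = 8 (via 2 augmenting paths).
In the residual at optimum, the set reachable from source is {source}.
Cut edges: source→A (cap 1), source→D (cap 7). Sum = 8.

8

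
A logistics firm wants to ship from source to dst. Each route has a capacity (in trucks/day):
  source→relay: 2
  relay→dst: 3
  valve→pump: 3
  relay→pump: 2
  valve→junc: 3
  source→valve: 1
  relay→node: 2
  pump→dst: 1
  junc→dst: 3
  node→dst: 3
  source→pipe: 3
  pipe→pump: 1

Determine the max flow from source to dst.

4

Augment source→relay→dst: bottleneck 2. Total 2.
Augment source→valve→junc→dst: bottleneck 1. Total 3.
Augment source→pipe→pump→dst: bottleneck 1. Total 4.
No augmenting path remains in the residual graph.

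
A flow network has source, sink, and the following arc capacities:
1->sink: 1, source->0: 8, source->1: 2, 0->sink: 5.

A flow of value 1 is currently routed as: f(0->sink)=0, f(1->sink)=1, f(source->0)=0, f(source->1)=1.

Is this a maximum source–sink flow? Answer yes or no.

Residual path source->0->sink has bottleneck 5 > 0.
Pushing 5 along it raises the flow to 6, so the given flow is not maximum.

No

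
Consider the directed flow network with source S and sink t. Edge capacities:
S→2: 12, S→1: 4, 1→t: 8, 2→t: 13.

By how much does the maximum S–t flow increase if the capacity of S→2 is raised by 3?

1

Original max flow = 16.
After raising cap(S→2), augmenting paths through that edge carry 1 more unit.
New max flow = 17. Increase = 1.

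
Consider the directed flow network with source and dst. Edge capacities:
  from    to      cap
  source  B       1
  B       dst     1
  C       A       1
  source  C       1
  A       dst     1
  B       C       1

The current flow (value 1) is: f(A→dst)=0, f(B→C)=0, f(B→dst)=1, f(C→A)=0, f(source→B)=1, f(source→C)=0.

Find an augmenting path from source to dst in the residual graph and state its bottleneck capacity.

Residual along source→C→A→dst: source→C: 1, C→A: 1, A→dst: 1.
Bottleneck = min = 1.

source→C→A→dst, bottleneck 1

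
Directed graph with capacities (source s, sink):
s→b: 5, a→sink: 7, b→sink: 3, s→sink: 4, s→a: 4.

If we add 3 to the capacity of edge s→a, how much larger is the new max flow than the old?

3

Original max flow = 11.
After raising cap(s→a), augmenting paths through that edge carry 3 more units.
New max flow = 14. Increase = 3.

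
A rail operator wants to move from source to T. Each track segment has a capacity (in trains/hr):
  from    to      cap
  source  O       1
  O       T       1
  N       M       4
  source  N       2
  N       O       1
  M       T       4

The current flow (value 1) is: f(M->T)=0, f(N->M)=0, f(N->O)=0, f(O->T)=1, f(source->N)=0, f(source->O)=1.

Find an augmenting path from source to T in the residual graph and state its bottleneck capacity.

Residual along source->N->M->T: source->N: 2, N->M: 4, M->T: 4.
Bottleneck = min = 2.

source->N->M->T, bottleneck 2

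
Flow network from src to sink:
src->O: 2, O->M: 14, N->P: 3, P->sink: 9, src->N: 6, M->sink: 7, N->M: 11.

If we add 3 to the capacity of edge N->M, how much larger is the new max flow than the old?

0

Original max flow = 8.
Edge N->M does not cross the min cut (source side {src}), so extra capacity there cannot help.
New max flow = 8. Increase = 0.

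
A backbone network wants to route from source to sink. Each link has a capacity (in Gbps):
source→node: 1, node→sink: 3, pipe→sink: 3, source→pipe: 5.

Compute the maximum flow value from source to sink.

Augment source→node→sink: bottleneck 1. Total 1.
Augment source→pipe→sink: bottleneck 3. Total 4.
No augmenting path remains in the residual graph.

4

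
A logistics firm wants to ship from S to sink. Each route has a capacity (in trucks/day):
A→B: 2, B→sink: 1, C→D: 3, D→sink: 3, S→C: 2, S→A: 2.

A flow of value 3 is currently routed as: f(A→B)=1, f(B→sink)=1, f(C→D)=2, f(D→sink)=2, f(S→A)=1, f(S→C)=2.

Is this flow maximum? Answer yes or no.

Residual reachable from S: {A, B, S}; sink is not reachable.
Saturated cut: S→C, B→sink with total capacity 3 = current flow value. Flow is maximum.

Yes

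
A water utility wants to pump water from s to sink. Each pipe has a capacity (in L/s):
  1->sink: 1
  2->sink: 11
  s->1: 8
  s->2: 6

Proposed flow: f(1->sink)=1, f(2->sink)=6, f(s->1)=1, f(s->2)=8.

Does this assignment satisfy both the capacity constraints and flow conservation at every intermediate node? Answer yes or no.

Capacity violated on s->2: flow 8 > capacity 6.

No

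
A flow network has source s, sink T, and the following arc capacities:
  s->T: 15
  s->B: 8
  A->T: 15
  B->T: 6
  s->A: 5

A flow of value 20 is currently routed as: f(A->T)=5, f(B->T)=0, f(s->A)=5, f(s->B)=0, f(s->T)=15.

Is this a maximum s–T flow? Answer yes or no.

Residual path s->B->T has bottleneck 6 > 0.
Pushing 6 along it raises the flow to 26, so the given flow is not maximum.

No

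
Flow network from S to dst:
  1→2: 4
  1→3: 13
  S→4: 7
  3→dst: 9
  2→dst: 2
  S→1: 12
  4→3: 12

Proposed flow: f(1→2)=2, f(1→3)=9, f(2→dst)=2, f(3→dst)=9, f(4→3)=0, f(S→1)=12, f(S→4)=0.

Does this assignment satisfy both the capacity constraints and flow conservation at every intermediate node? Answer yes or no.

Conservation fails at 1: inflow 12 ≠ outflow 11.

No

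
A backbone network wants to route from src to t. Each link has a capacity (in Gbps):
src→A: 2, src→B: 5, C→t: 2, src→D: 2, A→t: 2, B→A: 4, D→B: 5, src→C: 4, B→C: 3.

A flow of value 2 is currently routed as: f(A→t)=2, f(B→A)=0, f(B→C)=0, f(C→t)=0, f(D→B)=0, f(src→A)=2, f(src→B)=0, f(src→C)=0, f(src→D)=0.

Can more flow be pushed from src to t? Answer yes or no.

Yes

Residual path src→C→t has bottleneck 2 > 0.
Pushing 2 along it raises the flow to 4, so the given flow is not maximum.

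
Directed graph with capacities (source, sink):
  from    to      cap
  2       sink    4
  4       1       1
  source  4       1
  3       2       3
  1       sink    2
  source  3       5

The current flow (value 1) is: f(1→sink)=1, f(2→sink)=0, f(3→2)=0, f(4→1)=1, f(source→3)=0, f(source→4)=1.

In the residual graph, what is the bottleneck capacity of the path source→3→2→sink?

3

Residual capacities along the path: source→3: 5, 3→2: 3, 2→sink: 4.
Minimum is 3.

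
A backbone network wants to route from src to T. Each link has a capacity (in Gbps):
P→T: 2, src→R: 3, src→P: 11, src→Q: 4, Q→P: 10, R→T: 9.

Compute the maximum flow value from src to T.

5

Augment src→R→T: bottleneck 3. Total 3.
Augment src→P→T: bottleneck 2. Total 5.
No augmenting path remains in the residual graph.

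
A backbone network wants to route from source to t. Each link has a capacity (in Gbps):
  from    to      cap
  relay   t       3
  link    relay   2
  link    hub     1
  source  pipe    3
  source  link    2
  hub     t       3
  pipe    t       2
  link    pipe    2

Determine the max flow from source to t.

4

Augment source->pipe->t: bottleneck 2. Total 2.
Augment source->link->relay->t: bottleneck 2. Total 4.
No augmenting path remains in the residual graph.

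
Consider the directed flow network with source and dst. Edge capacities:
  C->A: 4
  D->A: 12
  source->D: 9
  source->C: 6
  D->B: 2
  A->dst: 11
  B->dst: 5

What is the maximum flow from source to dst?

Augment source->C->A->dst: bottleneck 4. Total 4.
Augment source->D->A->dst: bottleneck 7. Total 11.
Augment source->D->B->dst: bottleneck 2. Total 13.
No augmenting path remains in the residual graph.

13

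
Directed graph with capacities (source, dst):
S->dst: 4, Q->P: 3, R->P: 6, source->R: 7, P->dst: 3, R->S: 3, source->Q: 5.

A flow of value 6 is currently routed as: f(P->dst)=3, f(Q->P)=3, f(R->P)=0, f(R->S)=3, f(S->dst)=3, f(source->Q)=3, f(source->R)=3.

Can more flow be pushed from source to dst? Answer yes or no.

Residual reachable from source: {P, Q, R, source}; dst is not reachable.
Saturated cut: R->S, P->dst with total capacity 6 = current flow value. Flow is maximum.

No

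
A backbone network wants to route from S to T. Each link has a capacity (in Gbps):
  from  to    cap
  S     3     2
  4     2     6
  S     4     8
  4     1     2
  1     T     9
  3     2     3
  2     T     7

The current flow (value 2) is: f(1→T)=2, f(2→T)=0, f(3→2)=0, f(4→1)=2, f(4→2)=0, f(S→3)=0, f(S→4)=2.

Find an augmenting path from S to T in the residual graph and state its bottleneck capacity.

S→4→2→T, bottleneck 6

Residual along S→4→2→T: S→4: 6, 4→2: 6, 2→T: 7.
Bottleneck = min = 6.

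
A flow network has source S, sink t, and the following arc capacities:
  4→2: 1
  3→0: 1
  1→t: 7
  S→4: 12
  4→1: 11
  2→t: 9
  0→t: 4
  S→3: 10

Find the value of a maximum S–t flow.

Augment S→3→0→t: bottleneck 1. Total 1.
Augment S→4→1→t: bottleneck 7. Total 8.
Augment S→4→2→t: bottleneck 1. Total 9.
No augmenting path remains in the residual graph.

9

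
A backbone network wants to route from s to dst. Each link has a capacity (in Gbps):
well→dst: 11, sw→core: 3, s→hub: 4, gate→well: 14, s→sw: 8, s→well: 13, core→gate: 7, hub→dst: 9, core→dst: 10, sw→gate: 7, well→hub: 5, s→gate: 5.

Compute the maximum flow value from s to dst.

23

Augment s→well→dst: bottleneck 11. Total 11.
Augment s→hub→dst: bottleneck 4. Total 15.
Augment s→sw→core→dst: bottleneck 3. Total 18.
Augment s→well→hub→dst: bottleneck 2. Total 20.
Augment s→gate→well→hub→dst: bottleneck 3. Total 23.
No augmenting path remains in the residual graph.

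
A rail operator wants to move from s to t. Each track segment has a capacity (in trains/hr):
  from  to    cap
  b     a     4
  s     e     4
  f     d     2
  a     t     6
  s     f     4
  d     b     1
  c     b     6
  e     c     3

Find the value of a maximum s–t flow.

4

Augment s→f→d→b→a→t: bottleneck 1. Total 1.
Augment s→e→c→b→a→t: bottleneck 3. Total 4.
No augmenting path remains in the residual graph.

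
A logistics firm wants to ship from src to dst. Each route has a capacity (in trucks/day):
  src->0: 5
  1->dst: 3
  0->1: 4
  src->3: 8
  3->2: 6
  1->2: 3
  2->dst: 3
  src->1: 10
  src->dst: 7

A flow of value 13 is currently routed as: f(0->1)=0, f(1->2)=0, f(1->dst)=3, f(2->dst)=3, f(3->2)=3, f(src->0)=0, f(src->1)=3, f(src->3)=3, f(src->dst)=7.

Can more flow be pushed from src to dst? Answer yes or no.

No

Residual reachable from src: {0, 1, 2, 3, src}; dst is not reachable.
Saturated cut: src->dst, 1->dst, 2->dst with total capacity 13 = current flow value. Flow is maximum.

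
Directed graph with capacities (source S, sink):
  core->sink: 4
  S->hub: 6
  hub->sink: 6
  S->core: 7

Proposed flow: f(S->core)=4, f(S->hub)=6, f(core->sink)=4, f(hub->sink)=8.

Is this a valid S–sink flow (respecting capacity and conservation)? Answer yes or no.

Capacity violated on hub->sink: flow 8 > capacity 6.

No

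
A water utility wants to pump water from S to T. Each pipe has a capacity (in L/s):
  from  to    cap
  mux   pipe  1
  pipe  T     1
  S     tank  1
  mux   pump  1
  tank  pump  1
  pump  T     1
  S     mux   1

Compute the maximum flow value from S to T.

2

Augment S->mux->pipe->T: bottleneck 1. Total 1.
Augment S->tank->pump->T: bottleneck 1. Total 2.
No augmenting path remains in the residual graph.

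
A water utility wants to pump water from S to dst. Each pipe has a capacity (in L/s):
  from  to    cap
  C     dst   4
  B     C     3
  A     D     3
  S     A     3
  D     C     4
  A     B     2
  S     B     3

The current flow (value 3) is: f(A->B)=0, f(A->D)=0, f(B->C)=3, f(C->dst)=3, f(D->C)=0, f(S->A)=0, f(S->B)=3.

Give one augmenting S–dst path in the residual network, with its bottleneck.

Residual along S->A->D->C->dst: S->A: 3, A->D: 3, D->C: 4, C->dst: 1.
Bottleneck = min = 1.

S->A->D->C->dst, bottleneck 1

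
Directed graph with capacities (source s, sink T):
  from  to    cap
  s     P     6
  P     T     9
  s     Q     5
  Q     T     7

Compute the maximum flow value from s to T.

11

Augment s→P→T: bottleneck 6. Total 6.
Augment s→Q→T: bottleneck 5. Total 11.
No augmenting path remains in the residual graph.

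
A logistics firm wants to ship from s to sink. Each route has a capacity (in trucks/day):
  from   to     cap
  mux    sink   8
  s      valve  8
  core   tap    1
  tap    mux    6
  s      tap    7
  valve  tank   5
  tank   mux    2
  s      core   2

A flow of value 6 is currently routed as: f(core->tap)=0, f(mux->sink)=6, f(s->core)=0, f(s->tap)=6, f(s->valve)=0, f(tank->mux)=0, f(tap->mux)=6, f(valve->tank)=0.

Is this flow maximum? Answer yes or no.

Residual path s->valve->tank->mux->sink has bottleneck 2 > 0.
Pushing 2 along it raises the flow to 8, so the given flow is not maximum.

No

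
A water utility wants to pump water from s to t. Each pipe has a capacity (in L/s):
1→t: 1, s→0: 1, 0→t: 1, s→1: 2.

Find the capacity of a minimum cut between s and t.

Max flow = 2 (via 2 augmenting paths).
In the residual at optimum, the set reachable from s is {1, s}.
Cut edges: s→0 (cap 1), 1→t (cap 1). Sum = 2.

2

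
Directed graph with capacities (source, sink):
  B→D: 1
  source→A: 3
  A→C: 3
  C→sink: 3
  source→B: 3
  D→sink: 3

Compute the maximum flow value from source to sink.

Augment source→B→D→sink: bottleneck 1. Total 1.
Augment source→A→C→sink: bottleneck 3. Total 4.
No augmenting path remains in the residual graph.

4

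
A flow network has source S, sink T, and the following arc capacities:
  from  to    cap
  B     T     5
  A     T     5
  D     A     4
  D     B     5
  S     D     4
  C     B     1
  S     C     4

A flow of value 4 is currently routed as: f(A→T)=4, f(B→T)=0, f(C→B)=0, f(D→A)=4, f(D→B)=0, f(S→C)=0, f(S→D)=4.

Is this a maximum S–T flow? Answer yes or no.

Residual path S→C→B→T has bottleneck 1 > 0.
Pushing 1 along it raises the flow to 5, so the given flow is not maximum.

No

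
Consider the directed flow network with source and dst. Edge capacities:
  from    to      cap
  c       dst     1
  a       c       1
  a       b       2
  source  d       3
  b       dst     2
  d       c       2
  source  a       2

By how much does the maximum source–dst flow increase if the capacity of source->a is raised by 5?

0

Original max flow = 3.
Even with extra capacity on source->a, another cut of capacity 3 remains binding.
New max flow = 3. Increase = 0.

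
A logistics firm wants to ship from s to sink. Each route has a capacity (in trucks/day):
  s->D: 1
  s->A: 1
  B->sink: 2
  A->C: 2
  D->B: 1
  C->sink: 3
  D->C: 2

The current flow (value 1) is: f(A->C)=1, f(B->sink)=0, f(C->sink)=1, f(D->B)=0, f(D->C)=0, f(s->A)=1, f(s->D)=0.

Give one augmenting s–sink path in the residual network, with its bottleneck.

s->D->C->sink, bottleneck 1

Residual along s->D->C->sink: s->D: 1, D->C: 2, C->sink: 2.
Bottleneck = min = 1.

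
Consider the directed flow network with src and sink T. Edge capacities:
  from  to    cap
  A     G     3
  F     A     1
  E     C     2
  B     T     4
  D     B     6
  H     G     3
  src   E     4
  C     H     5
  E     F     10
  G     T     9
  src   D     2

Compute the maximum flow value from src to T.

Augment src→D→B→T: bottleneck 2. Total 2.
Augment src→E→F→A→G→T: bottleneck 1. Total 3.
Augment src→E→C→H→G→T: bottleneck 2. Total 5.
No augmenting path remains in the residual graph.

5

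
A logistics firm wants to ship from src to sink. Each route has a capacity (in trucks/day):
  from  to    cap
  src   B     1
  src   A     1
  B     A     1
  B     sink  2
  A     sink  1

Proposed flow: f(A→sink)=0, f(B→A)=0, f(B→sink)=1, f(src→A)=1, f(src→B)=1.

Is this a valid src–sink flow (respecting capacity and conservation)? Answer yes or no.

No

Conservation fails at A: inflow 1 ≠ outflow 0.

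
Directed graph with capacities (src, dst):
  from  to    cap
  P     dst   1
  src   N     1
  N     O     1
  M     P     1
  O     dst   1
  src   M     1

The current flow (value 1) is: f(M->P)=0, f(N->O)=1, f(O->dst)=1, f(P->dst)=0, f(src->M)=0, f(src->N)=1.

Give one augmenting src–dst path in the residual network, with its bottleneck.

src->M->P->dst, bottleneck 1

Residual along src->M->P->dst: src->M: 1, M->P: 1, P->dst: 1.
Bottleneck = min = 1.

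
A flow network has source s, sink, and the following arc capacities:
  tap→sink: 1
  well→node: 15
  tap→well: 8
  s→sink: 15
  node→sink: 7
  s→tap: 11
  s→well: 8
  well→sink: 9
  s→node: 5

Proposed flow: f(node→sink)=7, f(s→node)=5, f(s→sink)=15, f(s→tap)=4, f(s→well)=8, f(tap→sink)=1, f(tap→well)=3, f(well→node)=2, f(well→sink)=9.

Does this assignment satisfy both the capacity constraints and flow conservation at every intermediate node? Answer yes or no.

Every edge has 0 ≤ f(e) ≤ cap(e).
At each intermediate node, inflow equals outflow.

Yes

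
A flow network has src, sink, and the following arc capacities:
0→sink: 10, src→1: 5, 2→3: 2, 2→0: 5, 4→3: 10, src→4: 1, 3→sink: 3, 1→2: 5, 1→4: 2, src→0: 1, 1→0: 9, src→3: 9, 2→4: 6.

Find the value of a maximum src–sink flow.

Augment src→3→sink: bottleneck 3. Total 3.
Augment src→0→sink: bottleneck 1. Total 4.
Augment src→1→0→sink: bottleneck 5. Total 9.
No augmenting path remains in the residual graph.

9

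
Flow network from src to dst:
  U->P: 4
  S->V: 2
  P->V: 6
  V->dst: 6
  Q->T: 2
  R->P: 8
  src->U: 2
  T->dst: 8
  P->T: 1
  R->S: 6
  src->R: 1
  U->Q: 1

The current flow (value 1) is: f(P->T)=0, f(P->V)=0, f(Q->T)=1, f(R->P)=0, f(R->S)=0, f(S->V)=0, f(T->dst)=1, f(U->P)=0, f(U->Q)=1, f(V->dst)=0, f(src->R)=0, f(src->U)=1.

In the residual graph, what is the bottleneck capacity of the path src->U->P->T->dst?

1

Residual capacities along the path: src->U: 1, U->P: 4, P->T: 1, T->dst: 7.
Minimum is 1.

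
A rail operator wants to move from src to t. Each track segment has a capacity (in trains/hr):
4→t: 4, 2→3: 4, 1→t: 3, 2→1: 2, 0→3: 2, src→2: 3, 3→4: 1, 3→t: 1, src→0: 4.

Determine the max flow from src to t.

Augment src→2→3→t: bottleneck 1. Total 1.
Augment src→2→1→t: bottleneck 2. Total 3.
Augment src→0→3→4→t: bottleneck 1. Total 4.
No augmenting path remains in the residual graph.

4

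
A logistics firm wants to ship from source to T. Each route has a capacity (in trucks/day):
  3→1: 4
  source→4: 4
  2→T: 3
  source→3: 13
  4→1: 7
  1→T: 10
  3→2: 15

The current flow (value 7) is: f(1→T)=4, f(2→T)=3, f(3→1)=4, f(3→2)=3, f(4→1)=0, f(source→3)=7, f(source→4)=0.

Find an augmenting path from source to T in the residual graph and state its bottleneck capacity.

Residual along source→4→1→T: source→4: 4, 4→1: 7, 1→T: 6.
Bottleneck = min = 4.

source→4→1→T, bottleneck 4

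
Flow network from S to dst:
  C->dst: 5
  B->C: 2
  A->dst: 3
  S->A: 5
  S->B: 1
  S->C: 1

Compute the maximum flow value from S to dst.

Augment S->A->dst: bottleneck 3. Total 3.
Augment S->C->dst: bottleneck 1. Total 4.
Augment S->B->C->dst: bottleneck 1. Total 5.
No augmenting path remains in the residual graph.

5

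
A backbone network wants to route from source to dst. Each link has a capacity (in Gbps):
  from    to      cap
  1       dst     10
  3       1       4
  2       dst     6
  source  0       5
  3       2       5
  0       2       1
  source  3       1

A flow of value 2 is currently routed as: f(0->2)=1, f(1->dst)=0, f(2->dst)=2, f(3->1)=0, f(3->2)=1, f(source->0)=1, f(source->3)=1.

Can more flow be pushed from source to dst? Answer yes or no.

No

Residual reachable from source: {0, source}; dst is not reachable.
Saturated cut: source->3, 0->2 with total capacity 2 = current flow value. Flow is maximum.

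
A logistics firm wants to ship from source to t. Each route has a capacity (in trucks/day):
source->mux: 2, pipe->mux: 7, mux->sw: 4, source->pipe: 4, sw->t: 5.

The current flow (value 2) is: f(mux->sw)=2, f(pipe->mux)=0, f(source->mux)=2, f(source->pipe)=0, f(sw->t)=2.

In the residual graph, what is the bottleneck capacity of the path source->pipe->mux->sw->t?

2

Residual capacities along the path: source->pipe: 4, pipe->mux: 7, mux->sw: 2, sw->t: 3.
Minimum is 2.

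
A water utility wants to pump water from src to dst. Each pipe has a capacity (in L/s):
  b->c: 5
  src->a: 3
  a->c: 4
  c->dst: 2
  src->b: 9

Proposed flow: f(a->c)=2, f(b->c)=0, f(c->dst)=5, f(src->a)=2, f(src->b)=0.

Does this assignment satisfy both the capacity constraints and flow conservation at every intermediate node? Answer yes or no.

No

Capacity violated on c->dst: flow 5 > capacity 2.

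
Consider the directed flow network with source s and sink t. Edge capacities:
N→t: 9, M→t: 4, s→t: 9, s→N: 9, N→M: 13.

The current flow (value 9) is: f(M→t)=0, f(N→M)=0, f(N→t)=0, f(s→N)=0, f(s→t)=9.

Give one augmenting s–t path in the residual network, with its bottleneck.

s→N→t, bottleneck 9

Residual along s→N→t: s→N: 9, N→t: 9.
Bottleneck = min = 9.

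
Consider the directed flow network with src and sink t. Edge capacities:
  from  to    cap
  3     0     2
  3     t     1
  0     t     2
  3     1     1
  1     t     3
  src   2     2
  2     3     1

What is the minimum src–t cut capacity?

Max flow = 1 (via 1 augmenting path).
In the residual at optimum, the set reachable from src is {2, src}.
Cut edges: 2→3 (cap 1). Sum = 1.

1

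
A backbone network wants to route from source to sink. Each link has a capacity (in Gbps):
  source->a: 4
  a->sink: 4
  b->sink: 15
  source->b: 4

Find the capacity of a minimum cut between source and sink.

8

Max flow = 8 (via 2 augmenting paths).
In the residual at optimum, the set reachable from source is {source}.
Cut edges: source->a (cap 4), source->b (cap 4). Sum = 8.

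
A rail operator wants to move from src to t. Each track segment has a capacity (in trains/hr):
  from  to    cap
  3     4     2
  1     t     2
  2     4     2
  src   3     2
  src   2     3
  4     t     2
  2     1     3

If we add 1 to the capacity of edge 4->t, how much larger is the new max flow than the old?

1

Original max flow = 4.
After raising cap(4->t), augmenting paths through that edge carry 1 more unit.
New max flow = 5. Increase = 1.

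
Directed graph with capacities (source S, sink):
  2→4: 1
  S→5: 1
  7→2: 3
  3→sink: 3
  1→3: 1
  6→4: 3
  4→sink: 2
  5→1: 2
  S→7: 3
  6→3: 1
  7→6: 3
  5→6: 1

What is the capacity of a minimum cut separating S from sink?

Max flow = 4 (via 4 augmenting paths).
In the residual at optimum, the set reachable from S is {S}.
Cut edges: S→7 (cap 3), S→5 (cap 1). Sum = 4.

4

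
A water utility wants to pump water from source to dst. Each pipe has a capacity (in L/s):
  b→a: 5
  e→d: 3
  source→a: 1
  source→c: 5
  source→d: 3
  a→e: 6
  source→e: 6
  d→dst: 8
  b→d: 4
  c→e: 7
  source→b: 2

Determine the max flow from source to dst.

Augment source→d→dst: bottleneck 3. Total 3.
Augment source→b→d→dst: bottleneck 2. Total 5.
Augment source→e→d→dst: bottleneck 3. Total 8.
No augmenting path remains in the residual graph.

8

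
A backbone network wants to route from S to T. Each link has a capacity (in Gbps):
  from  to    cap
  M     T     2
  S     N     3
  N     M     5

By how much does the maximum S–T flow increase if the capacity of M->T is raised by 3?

Original max flow = 2.
After raising cap(M->T), augmenting paths through that edge carry 1 more unit.
New max flow = 3. Increase = 1.

1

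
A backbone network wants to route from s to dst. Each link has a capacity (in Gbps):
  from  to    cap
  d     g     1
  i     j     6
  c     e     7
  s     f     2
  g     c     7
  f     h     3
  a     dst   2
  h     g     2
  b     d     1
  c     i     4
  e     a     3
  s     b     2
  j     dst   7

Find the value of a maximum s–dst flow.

Augment s->b->d->g->c->e->a->dst: bottleneck 1. Total 1.
Augment s->f->h->g->c->e->a->dst: bottleneck 1. Total 2.
Augment s->f->h->g->c->i->j->dst: bottleneck 1. Total 3.
No augmenting path remains in the residual graph.

3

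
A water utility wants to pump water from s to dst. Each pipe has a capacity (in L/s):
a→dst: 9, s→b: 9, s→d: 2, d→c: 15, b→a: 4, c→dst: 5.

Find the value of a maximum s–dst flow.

6

Augment s→b→a→dst: bottleneck 4. Total 4.
Augment s→d→c→dst: bottleneck 2. Total 6.
No augmenting path remains in the residual graph.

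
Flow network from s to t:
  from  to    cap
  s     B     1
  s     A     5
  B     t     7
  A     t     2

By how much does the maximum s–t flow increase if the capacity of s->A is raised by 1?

Original max flow = 3.
Edge s->A does not cross the min cut (source side {A, s}), so extra capacity there cannot help.
New max flow = 3. Increase = 0.

0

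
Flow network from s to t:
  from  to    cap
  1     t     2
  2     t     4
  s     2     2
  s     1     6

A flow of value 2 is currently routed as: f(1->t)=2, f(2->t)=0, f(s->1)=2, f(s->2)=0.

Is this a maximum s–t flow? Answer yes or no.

No

Residual path s->2->t has bottleneck 2 > 0.
Pushing 2 along it raises the flow to 4, so the given flow is not maximum.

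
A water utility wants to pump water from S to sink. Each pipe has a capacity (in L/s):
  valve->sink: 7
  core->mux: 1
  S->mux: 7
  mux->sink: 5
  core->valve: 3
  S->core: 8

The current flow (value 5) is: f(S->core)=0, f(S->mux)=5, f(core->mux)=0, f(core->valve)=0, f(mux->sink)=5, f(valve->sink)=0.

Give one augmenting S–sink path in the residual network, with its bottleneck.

S->core->valve->sink, bottleneck 3

Residual along S->core->valve->sink: S->core: 8, core->valve: 3, valve->sink: 7.
Bottleneck = min = 3.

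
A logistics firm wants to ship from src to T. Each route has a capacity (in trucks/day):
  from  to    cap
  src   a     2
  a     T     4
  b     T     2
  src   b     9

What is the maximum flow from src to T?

Augment src->a->T: bottleneck 2. Total 2.
Augment src->b->T: bottleneck 2. Total 4.
No augmenting path remains in the residual graph.

4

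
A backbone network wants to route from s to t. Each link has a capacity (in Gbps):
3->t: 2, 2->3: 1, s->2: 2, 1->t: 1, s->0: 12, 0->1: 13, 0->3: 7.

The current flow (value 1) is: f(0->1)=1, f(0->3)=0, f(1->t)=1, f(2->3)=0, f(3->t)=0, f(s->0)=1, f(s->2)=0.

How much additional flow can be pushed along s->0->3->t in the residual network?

Residual capacities along the path: s->0: 11, 0->3: 7, 3->t: 2.
Minimum is 2.

2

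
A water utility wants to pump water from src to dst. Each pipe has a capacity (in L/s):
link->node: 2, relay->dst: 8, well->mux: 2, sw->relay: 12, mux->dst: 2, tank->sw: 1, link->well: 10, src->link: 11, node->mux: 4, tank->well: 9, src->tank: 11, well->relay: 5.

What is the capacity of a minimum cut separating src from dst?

Max flow = 8 (via 3 augmenting paths).
In the residual at optimum, the set reachable from src is {link, mux, node, src, tank, well}.
Cut edges: tank->sw (cap 1), well->relay (cap 5), mux->dst (cap 2). Sum = 8.

8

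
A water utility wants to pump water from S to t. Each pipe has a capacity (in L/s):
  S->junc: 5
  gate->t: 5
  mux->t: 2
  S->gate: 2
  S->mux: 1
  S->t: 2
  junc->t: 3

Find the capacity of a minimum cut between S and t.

8

Max flow = 8 (via 4 augmenting paths).
In the residual at optimum, the set reachable from S is {S, junc}.
Cut edges: S->mux (cap 1), S->gate (cap 2), S->t (cap 2), junc->t (cap 3). Sum = 8.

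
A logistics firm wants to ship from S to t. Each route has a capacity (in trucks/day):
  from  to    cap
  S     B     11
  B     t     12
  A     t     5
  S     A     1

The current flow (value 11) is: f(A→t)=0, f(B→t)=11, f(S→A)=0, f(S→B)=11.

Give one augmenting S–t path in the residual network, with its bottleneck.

S→A→t, bottleneck 1

Residual along S→A→t: S→A: 1, A→t: 5.
Bottleneck = min = 1.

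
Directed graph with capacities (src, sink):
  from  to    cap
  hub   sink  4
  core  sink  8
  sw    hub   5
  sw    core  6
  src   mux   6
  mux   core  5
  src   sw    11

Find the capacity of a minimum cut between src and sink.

Max flow = 12 (via 3 augmenting paths).
In the residual at optimum, the set reachable from src is {core, hub, mux, src, sw}.
Cut edges: core->sink (cap 8), hub->sink (cap 4). Sum = 12.

12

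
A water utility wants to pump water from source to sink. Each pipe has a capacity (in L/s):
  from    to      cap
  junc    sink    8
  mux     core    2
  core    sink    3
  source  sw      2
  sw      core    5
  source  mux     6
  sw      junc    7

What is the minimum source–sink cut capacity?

Max flow = 4 (via 3 augmenting paths).
In the residual at optimum, the set reachable from source is {mux, source}.
Cut edges: source→sw (cap 2), mux→core (cap 2). Sum = 4.

4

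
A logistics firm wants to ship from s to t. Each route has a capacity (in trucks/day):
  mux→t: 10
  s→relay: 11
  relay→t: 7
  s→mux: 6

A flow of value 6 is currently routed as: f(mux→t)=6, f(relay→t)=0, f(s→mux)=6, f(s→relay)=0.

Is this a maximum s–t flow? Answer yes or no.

Residual path s→relay→t has bottleneck 7 > 0.
Pushing 7 along it raises the flow to 13, so the given flow is not maximum.

No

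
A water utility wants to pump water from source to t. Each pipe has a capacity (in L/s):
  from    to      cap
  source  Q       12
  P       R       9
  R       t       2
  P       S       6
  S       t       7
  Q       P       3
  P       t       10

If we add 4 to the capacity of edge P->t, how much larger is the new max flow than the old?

0

Original max flow = 3.
Edge P->t does not cross the min cut (source side {Q, source}), so extra capacity there cannot help.
New max flow = 3. Increase = 0.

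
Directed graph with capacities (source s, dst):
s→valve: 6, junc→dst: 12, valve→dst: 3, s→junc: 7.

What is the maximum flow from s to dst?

Augment s→valve→dst: bottleneck 3. Total 3.
Augment s→junc→dst: bottleneck 7. Total 10.
No augmenting path remains in the residual graph.

10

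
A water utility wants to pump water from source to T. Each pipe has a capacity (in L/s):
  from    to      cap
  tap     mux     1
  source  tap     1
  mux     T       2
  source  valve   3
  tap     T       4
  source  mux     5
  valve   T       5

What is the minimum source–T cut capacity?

6

Max flow = 6 (via 3 augmenting paths).
In the residual at optimum, the set reachable from source is {mux, source}.
Cut edges: source→valve (cap 3), source→tap (cap 1), mux→T (cap 2). Sum = 6.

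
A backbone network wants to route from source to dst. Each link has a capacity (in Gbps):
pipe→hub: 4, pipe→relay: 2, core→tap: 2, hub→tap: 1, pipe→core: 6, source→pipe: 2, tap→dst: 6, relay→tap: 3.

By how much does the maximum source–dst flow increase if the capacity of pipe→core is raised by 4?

0

Original max flow = 2.
Edge pipe→core does not cross the min cut (source side {source}), so extra capacity there cannot help.
New max flow = 2. Increase = 0.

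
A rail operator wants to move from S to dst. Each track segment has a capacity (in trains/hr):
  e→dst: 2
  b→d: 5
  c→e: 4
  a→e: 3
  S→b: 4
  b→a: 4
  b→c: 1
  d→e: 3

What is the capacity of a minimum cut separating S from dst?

2

Max flow = 2 (via 1 augmenting path).
In the residual at optimum, the set reachable from S is {S, a, b, c, d, e}.
Cut edges: e→dst (cap 2). Sum = 2.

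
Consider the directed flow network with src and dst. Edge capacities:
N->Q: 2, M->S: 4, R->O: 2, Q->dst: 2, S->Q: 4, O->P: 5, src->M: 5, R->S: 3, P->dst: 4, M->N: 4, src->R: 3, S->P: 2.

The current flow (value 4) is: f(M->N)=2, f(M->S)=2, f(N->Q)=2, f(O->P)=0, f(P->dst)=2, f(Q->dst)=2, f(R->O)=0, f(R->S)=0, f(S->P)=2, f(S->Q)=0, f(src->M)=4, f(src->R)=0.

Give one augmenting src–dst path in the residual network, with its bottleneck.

src->R->O->P->dst, bottleneck 2

Residual along src->R->O->P->dst: src->R: 3, R->O: 2, O->P: 5, P->dst: 2.
Bottleneck = min = 2.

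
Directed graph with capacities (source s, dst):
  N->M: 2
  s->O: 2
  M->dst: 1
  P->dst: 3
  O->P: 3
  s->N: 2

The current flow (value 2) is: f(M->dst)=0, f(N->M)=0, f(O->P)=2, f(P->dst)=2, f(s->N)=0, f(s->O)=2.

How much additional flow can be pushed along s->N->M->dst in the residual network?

1

Residual capacities along the path: s->N: 2, N->M: 2, M->dst: 1.
Minimum is 1.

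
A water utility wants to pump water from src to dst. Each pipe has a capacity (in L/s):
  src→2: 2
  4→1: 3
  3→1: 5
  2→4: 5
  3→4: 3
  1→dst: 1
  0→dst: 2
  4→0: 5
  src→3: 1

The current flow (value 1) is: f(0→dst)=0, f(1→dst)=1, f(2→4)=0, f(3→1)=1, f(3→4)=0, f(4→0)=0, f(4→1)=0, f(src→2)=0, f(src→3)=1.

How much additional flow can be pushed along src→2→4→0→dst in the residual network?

Residual capacities along the path: src→2: 2, 2→4: 5, 4→0: 5, 0→dst: 2.
Minimum is 2.

2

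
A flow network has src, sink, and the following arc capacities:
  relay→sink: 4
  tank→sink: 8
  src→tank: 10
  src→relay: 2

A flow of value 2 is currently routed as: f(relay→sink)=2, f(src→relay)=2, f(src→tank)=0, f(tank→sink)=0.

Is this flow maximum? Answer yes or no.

Residual path src→tank→sink has bottleneck 8 > 0.
Pushing 8 along it raises the flow to 10, so the given flow is not maximum.

No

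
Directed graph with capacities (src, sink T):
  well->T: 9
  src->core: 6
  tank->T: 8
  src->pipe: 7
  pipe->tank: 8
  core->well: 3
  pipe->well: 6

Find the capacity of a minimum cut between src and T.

10

Max flow = 10 (via 2 augmenting paths).
In the residual at optimum, the set reachable from src is {core, src}.
Cut edges: src->pipe (cap 7), core->well (cap 3). Sum = 10.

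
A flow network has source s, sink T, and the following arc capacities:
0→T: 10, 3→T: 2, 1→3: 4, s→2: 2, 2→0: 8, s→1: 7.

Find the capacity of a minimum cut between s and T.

4

Max flow = 4 (via 2 augmenting paths).
In the residual at optimum, the set reachable from s is {1, 3, s}.
Cut edges: s→2 (cap 2), 3→T (cap 2). Sum = 4.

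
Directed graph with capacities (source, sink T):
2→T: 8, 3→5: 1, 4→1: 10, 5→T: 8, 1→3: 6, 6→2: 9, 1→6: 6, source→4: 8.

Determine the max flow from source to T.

Augment source→4→1→3→5→T: bottleneck 1. Total 1.
Augment source→4→1→6→2→T: bottleneck 6. Total 7.
No augmenting path remains in the residual graph.

7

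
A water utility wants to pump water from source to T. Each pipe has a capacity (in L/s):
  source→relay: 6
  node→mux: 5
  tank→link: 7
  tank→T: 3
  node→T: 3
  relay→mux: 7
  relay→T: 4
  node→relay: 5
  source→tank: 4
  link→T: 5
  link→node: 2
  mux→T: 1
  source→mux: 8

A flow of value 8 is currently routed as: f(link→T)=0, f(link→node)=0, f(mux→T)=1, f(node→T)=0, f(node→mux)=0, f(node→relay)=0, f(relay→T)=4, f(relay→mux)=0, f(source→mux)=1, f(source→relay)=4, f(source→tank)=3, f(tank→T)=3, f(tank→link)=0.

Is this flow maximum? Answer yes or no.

Residual path source→tank→link→T has bottleneck 1 > 0.
Pushing 1 along it raises the flow to 9, so the given flow is not maximum.

No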